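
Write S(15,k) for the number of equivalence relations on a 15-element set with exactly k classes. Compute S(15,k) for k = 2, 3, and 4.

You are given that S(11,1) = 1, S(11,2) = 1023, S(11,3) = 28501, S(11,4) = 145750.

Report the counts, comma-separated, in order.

16383, 2375101, 42355950

[12] T[12,1]:1*1+0=1 · T[12,2]:2*1023+1=2047 · T[12,3]:3*28501+1023=86526 · T[12,4]:4*145750+28501=611501
[13] T[13,1]:1*1+0=1 · T[13,2]:2*2047+1=4095 · T[13,3]:3*86526+2047=261625 · T[13,4]:4*611501+86526=2532530
[14] T[14,1]:1*1+0=1 · T[14,2]:2*4095+1=8191 · T[14,3]:3*261625+4095=788970 · T[14,4]:4*2532530+261625=10391745
[15] T[15,2]:2*8191+1=16383 · T[15,3]:3*788970+8191=2375101 · T[15,4]:4*10391745+788970=42355950
Read S(15,2) = 16383, S(15,3) = 2375101, S(15,4) = 42355950.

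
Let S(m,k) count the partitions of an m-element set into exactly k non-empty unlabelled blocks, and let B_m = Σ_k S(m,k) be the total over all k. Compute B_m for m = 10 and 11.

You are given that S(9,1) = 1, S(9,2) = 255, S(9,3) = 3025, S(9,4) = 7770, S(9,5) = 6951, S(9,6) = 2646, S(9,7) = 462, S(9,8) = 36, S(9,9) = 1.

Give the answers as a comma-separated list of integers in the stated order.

115975, 678570

@10  (10,1):1·1+0→1, (10,2):255·2+1→511, (10,3):3025·3+255→9330, (10,4):7770·4+3025→34105, (10,5):6951·5+7770→42525, (10,6):2646·6+6951→22827, (10,7):462·7+2646→5880, (10,8):36·8+462→750, (10,9):1·9+36→45, (10,10):0·10+1→1
@11  (11,1):1·1+0→1, (11,2):511·2+1→1023, (11,3):9330·3+511→28501, (11,4):34105·4+9330→145750, (11,5):42525·5+34105→246730, (11,6):22827·6+42525→179487, (11,7):5880·7+22827→63987, (11,8):750·8+5880→11880, (11,9):45·9+750→1155, (11,10):1·10+45→55, (11,11):0·11+1→1
B_10 = ΣS(10,k) = 1+511+9330+34105+42525+22827+5880+750+45+1 = 115975
B_11 = ΣS(11,k) = 1+1023+28501+145750+246730+179487+63987+11880+1155+55+1 = 678570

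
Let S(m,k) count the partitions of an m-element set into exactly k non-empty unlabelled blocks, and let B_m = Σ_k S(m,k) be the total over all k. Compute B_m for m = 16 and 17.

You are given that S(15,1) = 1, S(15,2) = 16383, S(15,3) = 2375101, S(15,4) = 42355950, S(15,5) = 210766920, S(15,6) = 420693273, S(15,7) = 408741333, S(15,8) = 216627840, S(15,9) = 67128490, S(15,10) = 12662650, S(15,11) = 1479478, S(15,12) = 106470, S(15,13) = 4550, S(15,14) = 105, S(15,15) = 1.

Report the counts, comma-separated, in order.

10480142147, 82864869804

row 16: T[16][1]=1·1+0=1  T[16][2]=2·16383+1=32767  T[16][3]=3·2375101+16383=7141686  T[16][4]=4·42355950+2375101=171798901  T[16][5]=5·210766920+42355950=1096190550  T[16][6]=6·420693273+210766920=2734926558  T[16][7]=7·408741333+420693273=3281882604  T[16][8]=8·216627840+408741333=2141764053  T[16][9]=9·67128490+216627840=820784250  T[16][10]=10·12662650+67128490=193754990  T[16][11]=11·1479478+12662650=28936908  T[16][12]=12·106470+1479478=2757118  T[16][13]=13·4550+106470=165620  T[16][14]=14·105+4550=6020  T[16][15]=15·1+105=120  T[16][16]=16·0+1=1
row 17: T[17][1]=1·1+0=1  T[17][2]=2·32767+1=65535  T[17][3]=3·7141686+32767=21457825  T[17][4]=4·171798901+7141686=694337290  T[17][5]=5·1096190550+171798901=5652751651  T[17][6]=6·2734926558+1096190550=17505749898  T[17][7]=7·3281882604+2734926558=25708104786  T[17][8]=8·2141764053+3281882604=20415995028  T[17][9]=9·820784250+2141764053=9528822303  T[17][10]=10·193754990+820784250=2758334150  T[17][11]=11·28936908+193754990=512060978  T[17][12]=12·2757118+28936908=62022324  T[17][13]=13·165620+2757118=4910178  T[17][14]=14·6020+165620=249900  T[17][15]=15·120+6020=7820  T[17][16]=16·1+120=136  T[17][17]=17·0+1=1
B_16 = ΣS(16,k) = 1+32767+7141686+171798901+1096190550+2734926558+3281882604+2141764053+820784250+193754990+28936908+2757118+165620+6020+120+1 = 10480142147
B_17 = ΣS(17,k) = 1+65535+21457825+694337290+5652751651+17505749898+25708104786+20415995028+9528822303+2758334150+512060978+62022324+4910178+249900+7820+136+1 = 82864869804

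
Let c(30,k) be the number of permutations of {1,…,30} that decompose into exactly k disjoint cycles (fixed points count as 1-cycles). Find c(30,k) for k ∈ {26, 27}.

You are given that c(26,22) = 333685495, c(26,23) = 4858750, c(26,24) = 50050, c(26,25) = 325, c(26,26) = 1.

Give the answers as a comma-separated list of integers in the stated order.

1122686019, 11921175

i=27: T(27,23)=333685495+26·4858750=460012995 | T(27,24)=4858750+26·50050=6160050 | T(27,25)=50050+26·325=58500 | T(27,26)=325+26·1=351 | T(27,27)=1+26·0=1
i=28: T(28,24)=460012995+27·6160050=626334345 | T(28,25)=6160050+27·58500=7739550 | T(28,26)=58500+27·351=67977 | T(28,27)=351+27·1=378
i=29: T(29,25)=626334345+28·7739550=843041745 | T(29,26)=7739550+28·67977=9642906 | T(29,27)=67977+28·378=78561
i=30: T(30,26)=843041745+29·9642906=1122686019 | T(30,27)=9642906+29·78561=11921175
Read c(30,26) = 1122686019, c(30,27) = 11921175.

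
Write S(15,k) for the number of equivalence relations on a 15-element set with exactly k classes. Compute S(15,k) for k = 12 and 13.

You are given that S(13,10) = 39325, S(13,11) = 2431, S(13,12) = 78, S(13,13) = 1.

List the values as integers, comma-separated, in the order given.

106470, 4550

r14: T_14,11=11×2431+39325=66066; T_14,12=12×78+2431=3367; T_14,13=13×1+78=91
r15: T_15,12=12×3367+66066=106470; T_15,13=13×91+3367=4550
Read S(15,12) = 106470, S(15,13) = 4550.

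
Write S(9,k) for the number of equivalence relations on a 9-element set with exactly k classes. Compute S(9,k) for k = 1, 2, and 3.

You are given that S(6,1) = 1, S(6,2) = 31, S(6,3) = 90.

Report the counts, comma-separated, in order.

1, 255, 3025

i=7: T(7,1)=0+1·1=1 | T(7,2)=1+2·31=63 | T(7,3)=31+3·90=301
i=8: T(8,1)=0+1·1=1 | T(8,2)=1+2·63=127 | T(8,3)=63+3·301=966
i=9: T(9,1)=0+1·1=1 | T(9,2)=1+2·127=255 | T(9,3)=127+3·966=3025
Read S(9,1) = 1, S(9,2) = 255, S(9,3) = 3025.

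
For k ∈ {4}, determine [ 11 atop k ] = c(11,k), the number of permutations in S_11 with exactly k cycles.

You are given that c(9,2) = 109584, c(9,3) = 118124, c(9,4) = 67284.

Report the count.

@10  (10,3):118124·9+109584→1172700, (10,4):67284·9+118124→723680
@11  (11,4):723680·10+1172700→8409500
Read c(11,4) = 8409500.

8409500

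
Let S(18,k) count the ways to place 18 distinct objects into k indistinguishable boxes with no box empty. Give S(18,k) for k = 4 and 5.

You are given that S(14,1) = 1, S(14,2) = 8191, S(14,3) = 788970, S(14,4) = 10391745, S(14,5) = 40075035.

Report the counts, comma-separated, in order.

r15: T_15,1=1×1+0=1; T_15,2=2×8191+1=16383; T_15,3=3×788970+8191=2375101; T_15,4=4×10391745+788970=42355950; T_15,5=5×40075035+10391745=210766920
r16: T_16,2=2×16383+1=32767; T_16,3=3×2375101+16383=7141686; T_16,4=4×42355950+2375101=171798901; T_16,5=5×210766920+42355950=1096190550
r17: T_17,3=3×7141686+32767=21457825; T_17,4=4×171798901+7141686=694337290; T_17,5=5×1096190550+171798901=5652751651
r18: T_18,4=4×694337290+21457825=2798806985; T_18,5=5×5652751651+694337290=28958095545
Read S(18,4) = 2798806985, S(18,5) = 28958095545.

2798806985, 28958095545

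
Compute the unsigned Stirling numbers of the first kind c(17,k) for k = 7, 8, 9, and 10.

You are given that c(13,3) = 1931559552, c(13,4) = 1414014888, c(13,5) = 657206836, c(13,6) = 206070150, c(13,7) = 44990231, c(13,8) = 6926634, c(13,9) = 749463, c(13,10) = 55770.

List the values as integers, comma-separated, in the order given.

row 14: T[14][4]=13·1414014888+1931559552=20313753096  T[14][5]=13·657206836+1414014888=9957703756  T[14][6]=13·206070150+657206836=3336118786  T[14][7]=13·44990231+206070150=790943153  T[14][8]=13·6926634+44990231=135036473  T[14][9]=13·749463+6926634=16669653  T[14][10]=13·55770+749463=1474473
row 15: T[15][5]=14·9957703756+20313753096=159721605680  T[15][6]=14·3336118786+9957703756=56663366760  T[15][7]=14·790943153+3336118786=14409322928  T[15][8]=14·135036473+790943153=2681453775  T[15][9]=14·16669653+135036473=368411615  T[15][10]=14·1474473+16669653=37312275
row 16: T[16][6]=15·56663366760+159721605680=1009672107080  T[16][7]=15·14409322928+56663366760=272803210680  T[16][8]=15·2681453775+14409322928=54631129553  T[16][9]=15·368411615+2681453775=8207628000  T[16][10]=15·37312275+368411615=928095740
row 17: T[17][7]=16·272803210680+1009672107080=5374523477960  T[17][8]=16·54631129553+272803210680=1146901283528  T[17][9]=16·8207628000+54631129553=185953177553  T[17][10]=16·928095740+8207628000=23057159840
Read c(17,7) = 5374523477960, c(17,8) = 1146901283528, c(17,9) = 185953177553, c(17,10) = 23057159840.

5374523477960, 1146901283528, 185953177553, 23057159840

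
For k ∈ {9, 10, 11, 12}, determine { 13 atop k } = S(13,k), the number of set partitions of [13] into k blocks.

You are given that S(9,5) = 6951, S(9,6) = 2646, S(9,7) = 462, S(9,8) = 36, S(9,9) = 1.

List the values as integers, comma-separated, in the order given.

359502, 39325, 2431, 78

[10] T[10,6]:6*2646+6951=22827 · T[10,7]:7*462+2646=5880 · T[10,8]:8*36+462=750 · T[10,9]:9*1+36=45 · T[10,10]:10*0+1=1
[11] T[11,7]:7*5880+22827=63987 · T[11,8]:8*750+5880=11880 · T[11,9]:9*45+750=1155 · T[11,10]:10*1+45=55 · T[11,11]:11*0+1=1
[12] T[12,8]:8*11880+63987=159027 · T[12,9]:9*1155+11880=22275 · T[12,10]:10*55+1155=1705 · T[12,11]:11*1+55=66 · T[12,12]:12*0+1=1
[13] T[13,9]:9*22275+159027=359502 · T[13,10]:10*1705+22275=39325 · T[13,11]:11*66+1705=2431 · T[13,12]:12*1+66=78
Read S(13,9) = 359502, S(13,10) = 39325, S(13,11) = 2431, S(13,12) = 78.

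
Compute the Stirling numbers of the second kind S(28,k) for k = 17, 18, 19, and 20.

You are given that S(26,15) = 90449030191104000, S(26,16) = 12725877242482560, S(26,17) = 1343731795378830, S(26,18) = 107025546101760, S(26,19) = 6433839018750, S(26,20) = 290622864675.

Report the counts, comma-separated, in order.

898741468057510350, 94432767017711850, 7626292886912700, 474194413703010

i=27: T(27,16)=90449030191104000+16·12725877242482560=294063066070824960 | T(27,17)=12725877242482560+17·1343731795378830=35569317763922670 | T(27,18)=1343731795378830+18·107025546101760=3270191625210510 | T(27,19)=107025546101760+19·6433839018750=229268487458010 | T(27,20)=6433839018750+20·290622864675=12246296312250
i=28: T(28,17)=294063066070824960+17·35569317763922670=898741468057510350 | T(28,18)=35569317763922670+18·3270191625210510=94432767017711850 | T(28,19)=3270191625210510+19·229268487458010=7626292886912700 | T(28,20)=229268487458010+20·12246296312250=474194413703010
Read S(28,17) = 898741468057510350, S(28,18) = 94432767017711850, S(28,19) = 7626292886912700, S(28,20) = 474194413703010.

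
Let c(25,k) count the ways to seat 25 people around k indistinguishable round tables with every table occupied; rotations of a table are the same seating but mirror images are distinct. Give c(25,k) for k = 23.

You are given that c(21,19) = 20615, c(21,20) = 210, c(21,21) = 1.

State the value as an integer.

i=22: T(22,20)=20615+21·210=25025 | T(22,21)=210+21·1=231 | T(22,22)=1+21·0=1
i=23: T(23,21)=25025+22·231=30107 | T(23,22)=231+22·1=253 | T(23,23)=1+22·0=1
i=24: T(24,22)=30107+23·253=35926 | T(24,23)=253+23·1=276
i=25: T(25,23)=35926+24·276=42550
Read c(25,23) = 42550.

42550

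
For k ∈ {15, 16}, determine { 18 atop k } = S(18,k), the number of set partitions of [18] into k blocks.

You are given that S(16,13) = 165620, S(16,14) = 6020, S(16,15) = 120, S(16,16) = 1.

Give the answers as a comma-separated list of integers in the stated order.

row 17: T[17][14]=14·6020+165620=249900  T[17][15]=15·120+6020=7820  T[17][16]=16·1+120=136
row 18: T[18][15]=15·7820+249900=367200  T[18][16]=16·136+7820=9996
Read S(18,15) = 367200, S(18,16) = 9996.

367200, 9996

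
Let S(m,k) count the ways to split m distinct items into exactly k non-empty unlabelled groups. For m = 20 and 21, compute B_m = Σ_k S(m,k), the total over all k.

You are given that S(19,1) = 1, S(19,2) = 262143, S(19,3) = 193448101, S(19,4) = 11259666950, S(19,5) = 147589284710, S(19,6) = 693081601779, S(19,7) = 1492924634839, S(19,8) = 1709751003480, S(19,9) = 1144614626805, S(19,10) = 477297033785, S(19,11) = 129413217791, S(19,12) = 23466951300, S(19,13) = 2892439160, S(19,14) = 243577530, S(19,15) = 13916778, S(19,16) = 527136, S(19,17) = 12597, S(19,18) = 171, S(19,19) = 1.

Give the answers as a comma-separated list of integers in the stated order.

51724158235372, 474869816156751

r20: T_20,1=1×1+0=1; T_20,2=2×262143+1=524287; T_20,3=3×193448101+262143=580606446; T_20,4=4×11259666950+193448101=45232115901; T_20,5=5×147589284710+11259666950=749206090500; T_20,6=6×693081601779+147589284710=4306078895384; T_20,7=7×1492924634839+693081601779=11143554045652; T_20,8=8×1709751003480+1492924634839=15170932662679; T_20,9=9×1144614626805+1709751003480=12011282644725; T_20,10=10×477297033785+1144614626805=5917584964655; T_20,11=11×129413217791+477297033785=1900842429486; T_20,12=12×23466951300+129413217791=411016633391; T_20,13=13×2892439160+23466951300=61068660380; T_20,14=14×243577530+2892439160=6302524580; T_20,15=15×13916778+243577530=452329200; T_20,16=16×527136+13916778=22350954; T_20,17=17×12597+527136=741285; T_20,18=18×171+12597=15675; T_20,19=19×1+171=190; T_20,20=20×0+1=1
r21: T_21,1=1×1+0=1; T_21,2=2×524287+1=1048575; T_21,3=3×580606446+524287=1742343625; T_21,4=4×45232115901+580606446=181509070050; T_21,5=5×749206090500+45232115901=3791262568401; T_21,6=6×4306078895384+749206090500=26585679462804; T_21,7=7×11143554045652+4306078895384=82310957214948; T_21,8=8×15170932662679+11143554045652=132511015347084; T_21,9=9×12011282644725+15170932662679=123272476465204; T_21,10=10×5917584964655+12011282644725=71187132291275; T_21,11=11×1900842429486+5917584964655=26826851689001; T_21,12=12×411016633391+1900842429486=6833042030178; T_21,13=13×61068660380+411016633391=1204909218331; T_21,14=14×6302524580+61068660380=149304004500; T_21,15=15×452329200+6302524580=13087462580; T_21,16=16×22350954+452329200=809944464; T_21,17=17×741285+22350954=34952799; T_21,18=18×15675+741285=1023435; T_21,19=19×190+15675=19285; T_21,20=20×1+190=210; T_21,21=21×0+1=1
B_20 = ΣS(20,k) = 1+524287+580606446+45232115901+749206090500+4306078895384+11143554045652+15170932662679+12011282644725+5917584964655+1900842429486+411016633391+61068660380+6302524580+452329200+22350954+741285+15675+190+1 = 51724158235372
B_21 = ΣS(21,k) = 1+1048575+1742343625+181509070050+3791262568401+26585679462804+82310957214948+132511015347084+123272476465204+71187132291275+26826851689001+6833042030178+1204909218331+149304004500+13087462580+809944464+34952799+1023435+19285+210+1 = 474869816156751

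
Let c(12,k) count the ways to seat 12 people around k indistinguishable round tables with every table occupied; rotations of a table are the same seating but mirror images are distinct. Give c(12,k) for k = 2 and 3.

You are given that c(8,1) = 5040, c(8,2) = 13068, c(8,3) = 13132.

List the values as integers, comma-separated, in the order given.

row 9: T[9][1]=8·5040+0=40320  T[9][2]=8·13068+5040=109584  T[9][3]=8·13132+13068=118124
row 10: T[10][1]=9·40320+0=362880  T[10][2]=9·109584+40320=1026576  T[10][3]=9·118124+109584=1172700
row 11: T[11][1]=10·362880+0=3628800  T[11][2]=10·1026576+362880=10628640  T[11][3]=10·1172700+1026576=12753576
row 12: T[12][2]=11·10628640+3628800=120543840  T[12][3]=11·12753576+10628640=150917976
Read c(12,2) = 120543840, c(12,3) = 150917976.

120543840, 150917976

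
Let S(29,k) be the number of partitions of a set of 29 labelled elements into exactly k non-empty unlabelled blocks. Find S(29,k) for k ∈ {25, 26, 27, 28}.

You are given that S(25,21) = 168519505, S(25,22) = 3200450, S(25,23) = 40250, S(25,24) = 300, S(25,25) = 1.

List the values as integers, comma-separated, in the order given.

row 26: T[26][22]=22·3200450+168519505=238929405  T[26][23]=23·40250+3200450=4126200  T[26][24]=24·300+40250=47450  T[26][25]=25·1+300=325  T[26][26]=26·0+1=1
row 27: T[27][23]=23·4126200+238929405=333832005  T[27][24]=24·47450+4126200=5265000  T[27][25]=25·325+47450=55575  T[27][26]=26·1+325=351  T[27][27]=27·0+1=1
row 28: T[28][24]=24·5265000+333832005=460192005  T[28][25]=25·55575+5265000=6654375  T[28][26]=26·351+55575=64701  T[28][27]=27·1+351=378  T[28][28]=28·0+1=1
row 29: T[29][25]=25·6654375+460192005=626551380  T[29][26]=26·64701+6654375=8336601  T[29][27]=27·378+64701=74907  T[29][28]=28·1+378=406
Read S(29,25) = 626551380, S(29,26) = 8336601, S(29,27) = 74907, S(29,28) = 406.

626551380, 8336601, 74907, 406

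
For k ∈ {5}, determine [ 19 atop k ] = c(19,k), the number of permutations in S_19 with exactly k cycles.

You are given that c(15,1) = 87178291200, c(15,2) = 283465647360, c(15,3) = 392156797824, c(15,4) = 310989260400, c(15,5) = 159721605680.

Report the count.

r16: T_16,2=15×283465647360+87178291200=4339163001600; T_16,3=15×392156797824+283465647360=6165817614720; T_16,4=15×310989260400+392156797824=5056995703824; T_16,5=15×159721605680+310989260400=2706813345600
r17: T_17,3=16×6165817614720+4339163001600=102992244837120; T_17,4=16×5056995703824+6165817614720=87077748875904; T_17,5=16×2706813345600+5056995703824=48366009233424
r18: T_18,4=17×87077748875904+102992244837120=1583313975727488; T_18,5=17×48366009233424+87077748875904=909299905844112
r19: T_19,5=18×909299905844112+1583313975727488=17950712280921504
Read c(19,5) = 17950712280921504.

17950712280921504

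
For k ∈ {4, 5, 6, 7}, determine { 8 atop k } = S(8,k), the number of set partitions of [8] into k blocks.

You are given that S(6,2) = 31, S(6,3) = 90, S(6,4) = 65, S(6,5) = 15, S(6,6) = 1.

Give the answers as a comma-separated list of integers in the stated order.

1701, 1050, 266, 28

i=7: T(7,3)=31+3·90=301 | T(7,4)=90+4·65=350 | T(7,5)=65+5·15=140 | T(7,6)=15+6·1=21 | T(7,7)=1+7·0=1
i=8: T(8,4)=301+4·350=1701 | T(8,5)=350+5·140=1050 | T(8,6)=140+6·21=266 | T(8,7)=21+7·1=28
Read S(8,4) = 1701, S(8,5) = 1050, S(8,6) = 266, S(8,7) = 28.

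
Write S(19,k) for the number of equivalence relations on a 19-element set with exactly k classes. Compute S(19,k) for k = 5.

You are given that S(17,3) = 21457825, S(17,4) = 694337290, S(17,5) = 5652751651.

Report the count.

@18  (18,4):694337290·4+21457825→2798806985, (18,5):5652751651·5+694337290→28958095545
@19  (19,5):28958095545·5+2798806985→147589284710
Read S(19,5) = 147589284710.

147589284710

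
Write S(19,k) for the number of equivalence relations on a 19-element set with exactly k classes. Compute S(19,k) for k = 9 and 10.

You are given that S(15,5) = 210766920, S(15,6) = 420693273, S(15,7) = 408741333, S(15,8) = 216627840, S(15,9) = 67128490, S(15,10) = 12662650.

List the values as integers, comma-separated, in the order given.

r16: T_16,6=6×420693273+210766920=2734926558; T_16,7=7×408741333+420693273=3281882604; T_16,8=8×216627840+408741333=2141764053; T_16,9=9×67128490+216627840=820784250; T_16,10=10×12662650+67128490=193754990
r17: T_17,7=7×3281882604+2734926558=25708104786; T_17,8=8×2141764053+3281882604=20415995028; T_17,9=9×820784250+2141764053=9528822303; T_17,10=10×193754990+820784250=2758334150
r18: T_18,8=8×20415995028+25708104786=189036065010; T_18,9=9×9528822303+20415995028=106175395755; T_18,10=10×2758334150+9528822303=37112163803
r19: T_19,9=9×106175395755+189036065010=1144614626805; T_19,10=10×37112163803+106175395755=477297033785
Read S(19,9) = 1144614626805, S(19,10) = 477297033785.

1144614626805, 477297033785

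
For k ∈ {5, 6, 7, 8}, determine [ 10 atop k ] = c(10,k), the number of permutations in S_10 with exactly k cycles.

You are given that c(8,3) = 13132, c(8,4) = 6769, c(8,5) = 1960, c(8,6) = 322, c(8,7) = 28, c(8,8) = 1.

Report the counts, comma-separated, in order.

r9: T_9,4=8×6769+13132=67284; T_9,5=8×1960+6769=22449; T_9,6=8×322+1960=4536; T_9,7=8×28+322=546; T_9,8=8×1+28=36
r10: T_10,5=9×22449+67284=269325; T_10,6=9×4536+22449=63273; T_10,7=9×546+4536=9450; T_10,8=9×36+546=870
Read c(10,5) = 269325, c(10,6) = 63273, c(10,7) = 9450, c(10,8) = 870.

269325, 63273, 9450, 870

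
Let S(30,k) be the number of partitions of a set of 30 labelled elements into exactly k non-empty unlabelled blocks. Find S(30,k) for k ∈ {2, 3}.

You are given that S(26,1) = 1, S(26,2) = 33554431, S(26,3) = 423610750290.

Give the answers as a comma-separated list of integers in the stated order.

536870911, 34314651811530

row 27: T[27][1]=1·1+0=1  T[27][2]=2·33554431+1=67108863  T[27][3]=3·423610750290+33554431=1270865805301
row 28: T[28][1]=1·1+0=1  T[28][2]=2·67108863+1=134217727  T[28][3]=3·1270865805301+67108863=3812664524766
row 29: T[29][1]=1·1+0=1  T[29][2]=2·134217727+1=268435455  T[29][3]=3·3812664524766+134217727=11438127792025
row 30: T[30][2]=2·268435455+1=536870911  T[30][3]=3·11438127792025+268435455=34314651811530
Read S(30,2) = 536870911, S(30,3) = 34314651811530.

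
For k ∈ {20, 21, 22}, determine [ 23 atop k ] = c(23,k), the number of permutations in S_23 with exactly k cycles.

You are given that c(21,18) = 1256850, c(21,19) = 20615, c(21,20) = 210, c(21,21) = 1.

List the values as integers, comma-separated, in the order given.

2240315, 30107, 253

row 22: T[22][19]=21·20615+1256850=1689765  T[22][20]=21·210+20615=25025  T[22][21]=21·1+210=231  T[22][22]=21·0+1=1
row 23: T[23][20]=22·25025+1689765=2240315  T[23][21]=22·231+25025=30107  T[23][22]=22·1+231=253
Read c(23,20) = 2240315, c(23,21) = 30107, c(23,22) = 253.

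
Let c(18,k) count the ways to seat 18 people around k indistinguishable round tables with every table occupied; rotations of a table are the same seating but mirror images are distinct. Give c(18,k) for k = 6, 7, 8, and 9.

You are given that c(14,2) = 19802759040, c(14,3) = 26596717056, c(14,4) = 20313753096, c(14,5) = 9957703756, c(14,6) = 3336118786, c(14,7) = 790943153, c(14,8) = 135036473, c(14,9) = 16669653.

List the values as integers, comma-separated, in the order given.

369012649234384, 110228466184200, 24871845297936, 4308105301929

i=15: T(15,3)=19802759040+14·26596717056=392156797824 | T(15,4)=26596717056+14·20313753096=310989260400 | T(15,5)=20313753096+14·9957703756=159721605680 | T(15,6)=9957703756+14·3336118786=56663366760 | T(15,7)=3336118786+14·790943153=14409322928 | T(15,8)=790943153+14·135036473=2681453775 | T(15,9)=135036473+14·16669653=368411615
i=16: T(16,4)=392156797824+15·310989260400=5056995703824 | T(16,5)=310989260400+15·159721605680=2706813345600 | T(16,6)=159721605680+15·56663366760=1009672107080 | T(16,7)=56663366760+15·14409322928=272803210680 | T(16,8)=14409322928+15·2681453775=54631129553 | T(16,9)=2681453775+15·368411615=8207628000
i=17: T(17,5)=5056995703824+16·2706813345600=48366009233424 | T(17,6)=2706813345600+16·1009672107080=18861567058880 | T(17,7)=1009672107080+16·272803210680=5374523477960 | T(17,8)=272803210680+16·54631129553=1146901283528 | T(17,9)=54631129553+16·8207628000=185953177553
i=18: T(18,6)=48366009233424+17·18861567058880=369012649234384 | T(18,7)=18861567058880+17·5374523477960=110228466184200 | T(18,8)=5374523477960+17·1146901283528=24871845297936 | T(18,9)=1146901283528+17·185953177553=4308105301929
Read c(18,6) = 369012649234384, c(18,7) = 110228466184200, c(18,8) = 24871845297936, c(18,9) = 4308105301929.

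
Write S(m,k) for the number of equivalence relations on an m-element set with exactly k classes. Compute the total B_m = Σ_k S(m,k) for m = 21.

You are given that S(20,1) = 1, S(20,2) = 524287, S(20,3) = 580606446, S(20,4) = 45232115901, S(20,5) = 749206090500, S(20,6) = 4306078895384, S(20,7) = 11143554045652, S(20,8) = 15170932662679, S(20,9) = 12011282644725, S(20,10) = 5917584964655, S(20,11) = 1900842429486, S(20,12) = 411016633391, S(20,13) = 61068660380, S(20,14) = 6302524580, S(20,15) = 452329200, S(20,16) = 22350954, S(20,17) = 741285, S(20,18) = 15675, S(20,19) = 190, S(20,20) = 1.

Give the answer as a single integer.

i=21: T(21,1)=0+1·1=1 | T(21,2)=1+2·524287=1048575 | T(21,3)=524287+3·580606446=1742343625 | T(21,4)=580606446+4·45232115901=181509070050 | T(21,5)=45232115901+5·749206090500=3791262568401 | T(21,6)=749206090500+6·4306078895384=26585679462804 | T(21,7)=4306078895384+7·11143554045652=82310957214948 | T(21,8)=11143554045652+8·15170932662679=132511015347084 | T(21,9)=15170932662679+9·12011282644725=123272476465204 | T(21,10)=12011282644725+10·5917584964655=71187132291275 | T(21,11)=5917584964655+11·1900842429486=26826851689001 | T(21,12)=1900842429486+12·411016633391=6833042030178 | T(21,13)=411016633391+13·61068660380=1204909218331 | T(21,14)=61068660380+14·6302524580=149304004500 | T(21,15)=6302524580+15·452329200=13087462580 | T(21,16)=452329200+16·22350954=809944464 | T(21,17)=22350954+17·741285=34952799 | T(21,18)=741285+18·15675=1023435 | T(21,19)=15675+19·190=19285 | T(21,20)=190+20·1=210 | T(21,21)=1+21·0=1
B_21 = ΣS(21,k) = 1+1048575+1742343625+181509070050+3791262568401+26585679462804+82310957214948+132511015347084+123272476465204+71187132291275+26826851689001+6833042030178+1204909218331+149304004500+13087462580+809944464+34952799+1023435+19285+210+1 = 474869816156751

474869816156751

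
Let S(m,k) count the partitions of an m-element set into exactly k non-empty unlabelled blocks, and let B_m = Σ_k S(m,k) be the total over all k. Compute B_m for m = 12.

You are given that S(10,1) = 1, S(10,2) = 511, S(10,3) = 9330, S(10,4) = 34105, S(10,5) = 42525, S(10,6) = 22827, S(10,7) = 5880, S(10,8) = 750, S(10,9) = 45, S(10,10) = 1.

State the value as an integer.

4213597

row 11: T[11][1]=1·1+0=1  T[11][2]=2·511+1=1023  T[11][3]=3·9330+511=28501  T[11][4]=4·34105+9330=145750  T[11][5]=5·42525+34105=246730  T[11][6]=6·22827+42525=179487  T[11][7]=7·5880+22827=63987  T[11][8]=8·750+5880=11880  T[11][9]=9·45+750=1155  T[11][10]=10·1+45=55  T[11][11]=11·0+1=1
row 12: T[12][1]=1·1+0=1  T[12][2]=2·1023+1=2047  T[12][3]=3·28501+1023=86526  T[12][4]=4·145750+28501=611501  T[12][5]=5·246730+145750=1379400  T[12][6]=6·179487+246730=1323652  T[12][7]=7·63987+179487=627396  T[12][8]=8·11880+63987=159027  T[12][9]=9·1155+11880=22275  T[12][10]=10·55+1155=1705  T[12][11]=11·1+55=66  T[12][12]=12·0+1=1
B_12 = ΣS(12,k) = 1+2047+86526+611501+1379400+1323652+627396+159027+22275+1705+66+1 = 4213597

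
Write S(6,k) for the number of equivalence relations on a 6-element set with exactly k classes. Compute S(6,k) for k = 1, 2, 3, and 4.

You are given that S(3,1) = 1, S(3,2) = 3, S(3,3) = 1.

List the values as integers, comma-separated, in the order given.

1, 31, 90, 65

i=4: T(4,1)=0+1·1=1 | T(4,2)=1+2·3=7 | T(4,3)=3+3·1=6 | T(4,4)=1+4·0=1
i=5: T(5,1)=0+1·1=1 | T(5,2)=1+2·7=15 | T(5,3)=7+3·6=25 | T(5,4)=6+4·1=10
i=6: T(6,1)=0+1·1=1 | T(6,2)=1+2·15=31 | T(6,3)=15+3·25=90 | T(6,4)=25+4·10=65
Read S(6,1) = 1, S(6,2) = 31, S(6,3) = 90, S(6,4) = 65.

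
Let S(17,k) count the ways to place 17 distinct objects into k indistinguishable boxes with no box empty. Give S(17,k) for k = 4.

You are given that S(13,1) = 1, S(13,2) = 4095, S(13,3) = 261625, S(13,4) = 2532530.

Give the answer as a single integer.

r14: T_14,1=1×1+0=1; T_14,2=2×4095+1=8191; T_14,3=3×261625+4095=788970; T_14,4=4×2532530+261625=10391745
r15: T_15,2=2×8191+1=16383; T_15,3=3×788970+8191=2375101; T_15,4=4×10391745+788970=42355950
r16: T_16,3=3×2375101+16383=7141686; T_16,4=4×42355950+2375101=171798901
r17: T_17,4=4×171798901+7141686=694337290
Read S(17,4) = 694337290.

694337290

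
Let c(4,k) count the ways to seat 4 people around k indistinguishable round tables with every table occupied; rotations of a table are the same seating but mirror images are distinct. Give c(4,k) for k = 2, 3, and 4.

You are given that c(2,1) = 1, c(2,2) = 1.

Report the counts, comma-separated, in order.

11, 6, 1

i=3: T(3,1)=0+2·1=2 | T(3,2)=1+2·1=3 | T(3,3)=1+2·0=1
i=4: T(4,2)=2+3·3=11 | T(4,3)=3+3·1=6 | T(4,4)=1+3·0=1
Read c(4,2) = 11, c(4,3) = 6, c(4,4) = 1.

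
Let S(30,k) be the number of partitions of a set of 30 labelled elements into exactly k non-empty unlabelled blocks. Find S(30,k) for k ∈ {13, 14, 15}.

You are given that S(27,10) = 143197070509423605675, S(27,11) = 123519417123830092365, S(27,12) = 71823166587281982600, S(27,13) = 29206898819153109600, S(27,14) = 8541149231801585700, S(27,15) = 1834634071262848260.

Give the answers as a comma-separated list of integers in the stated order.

row 28: T[28][11]=11·123519417123830092365+143197070509423605675=1501910658871554621690  T[28][12]=12·71823166587281982600+123519417123830092365=985397416171213883565  T[28][13]=13·29206898819153109600+71823166587281982600=451512851236272407400  T[28][14]=14·8541149231801585700+29206898819153109600=148782988064375309400  T[28][15]=15·1834634071262848260+8541149231801585700=36060660300744309600
row 29: T[29][12]=12·985397416171213883565+1501910658871554621690=13326679652926121224470  T[29][13]=13·451512851236272407400+985397416171213883565=6855064482242755179765  T[29][14]=14·148782988064375309400+451512851236272407400=2534474684137526739000  T[29][15]=15·36060660300744309600+148782988064375309400=689692892575539953400
row 30: T[30][13]=13·6855064482242755179765+13326679652926121224470=102442517922081938561415  T[30][14]=14·2534474684137526739000+6855064482242755179765=42337710060168129525765  T[30][15]=15·689692892575539953400+2534474684137526739000=12879868072770626040000
Read S(30,13) = 102442517922081938561415, S(30,14) = 42337710060168129525765, S(30,15) = 12879868072770626040000.

102442517922081938561415, 42337710060168129525765, 12879868072770626040000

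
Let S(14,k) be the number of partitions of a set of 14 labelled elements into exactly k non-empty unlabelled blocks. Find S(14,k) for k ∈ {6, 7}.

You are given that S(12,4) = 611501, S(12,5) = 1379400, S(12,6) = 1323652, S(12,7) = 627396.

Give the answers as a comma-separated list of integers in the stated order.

i=13: T(13,5)=611501+5·1379400=7508501 | T(13,6)=1379400+6·1323652=9321312 | T(13,7)=1323652+7·627396=5715424
i=14: T(14,6)=7508501+6·9321312=63436373 | T(14,7)=9321312+7·5715424=49329280
Read S(14,6) = 63436373, S(14,7) = 49329280.

63436373, 49329280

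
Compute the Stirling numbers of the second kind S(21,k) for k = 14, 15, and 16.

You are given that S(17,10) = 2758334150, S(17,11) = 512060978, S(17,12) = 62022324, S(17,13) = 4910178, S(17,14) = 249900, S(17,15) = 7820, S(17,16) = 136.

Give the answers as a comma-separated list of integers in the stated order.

[18] T[18,11]:11*512060978+2758334150=8391004908 · T[18,12]:12*62022324+512060978=1256328866 · T[18,13]:13*4910178+62022324=125854638 · T[18,14]:14*249900+4910178=8408778 · T[18,15]:15*7820+249900=367200 · T[18,16]:16*136+7820=9996
[19] T[19,12]:12*1256328866+8391004908=23466951300 · T[19,13]:13*125854638+1256328866=2892439160 · T[19,14]:14*8408778+125854638=243577530 · T[19,15]:15*367200+8408778=13916778 · T[19,16]:16*9996+367200=527136
[20] T[20,13]:13*2892439160+23466951300=61068660380 · T[20,14]:14*243577530+2892439160=6302524580 · T[20,15]:15*13916778+243577530=452329200 · T[20,16]:16*527136+13916778=22350954
[21] T[21,14]:14*6302524580+61068660380=149304004500 · T[21,15]:15*452329200+6302524580=13087462580 · T[21,16]:16*22350954+452329200=809944464
Read S(21,14) = 149304004500, S(21,15) = 13087462580, S(21,16) = 809944464.

149304004500, 13087462580, 809944464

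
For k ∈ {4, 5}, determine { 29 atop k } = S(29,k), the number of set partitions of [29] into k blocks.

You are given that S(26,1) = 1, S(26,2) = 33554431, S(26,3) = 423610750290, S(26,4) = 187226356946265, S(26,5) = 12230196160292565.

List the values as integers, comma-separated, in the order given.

[27] T[27,2]:2*33554431+1=67108863 · T[27,3]:3*423610750290+33554431=1270865805301 · T[27,4]:4*187226356946265+423610750290=749329038535350 · T[27,5]:5*12230196160292565+187226356946265=61338207158409090
[28] T[28,3]:3*1270865805301+67108863=3812664524766 · T[28,4]:4*749329038535350+1270865805301=2998587019946701 · T[28,5]:5*61338207158409090+749329038535350=307440364830580800
[29] T[29,4]:4*2998587019946701+3812664524766=11998160744311570 · T[29,5]:5*307440364830580800+2998587019946701=1540200411172850701
Read S(29,4) = 11998160744311570, S(29,5) = 1540200411172850701.

11998160744311570, 1540200411172850701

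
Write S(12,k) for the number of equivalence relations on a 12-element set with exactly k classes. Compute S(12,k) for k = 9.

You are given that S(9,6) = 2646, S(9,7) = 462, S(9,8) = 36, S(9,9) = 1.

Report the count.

22275

i=10: T(10,7)=2646+7·462=5880 | T(10,8)=462+8·36=750 | T(10,9)=36+9·1=45
i=11: T(11,8)=5880+8·750=11880 | T(11,9)=750+9·45=1155
i=12: T(12,9)=11880+9·1155=22275
Read S(12,9) = 22275.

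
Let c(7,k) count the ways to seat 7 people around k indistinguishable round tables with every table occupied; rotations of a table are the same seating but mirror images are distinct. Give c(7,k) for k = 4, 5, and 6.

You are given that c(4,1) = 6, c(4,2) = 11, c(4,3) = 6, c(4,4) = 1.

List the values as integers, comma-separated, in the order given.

735, 175, 21

r5: T_5,2=4×11+6=50; T_5,3=4×6+11=35; T_5,4=4×1+6=10; T_5,5=4×0+1=1
r6: T_6,3=5×35+50=225; T_6,4=5×10+35=85; T_6,5=5×1+10=15; T_6,6=5×0+1=1
r7: T_7,4=6×85+225=735; T_7,5=6×15+85=175; T_7,6=6×1+15=21
Read c(7,4) = 735, c(7,5) = 175, c(7,6) = 21.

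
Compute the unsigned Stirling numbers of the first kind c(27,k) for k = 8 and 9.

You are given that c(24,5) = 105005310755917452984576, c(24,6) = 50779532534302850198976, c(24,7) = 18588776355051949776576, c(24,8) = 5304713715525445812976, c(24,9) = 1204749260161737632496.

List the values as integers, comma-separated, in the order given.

r25: T_25,6=24×50779532534302850198976+105005310755917452984576=1323714091579185857760000; T_25,7=24×18588776355051949776576+50779532534302850198976=496910165055549644836800; T_25,8=24×5304713715525445812976+18588776355051949776576=145901905527662649288000; T_25,9=24×1204749260161737632496+5304713715525445812976=34218695959407148992880
r26: T_26,7=25×496910165055549644836800+1323714091579185857760000=13746468217967926978680000; T_26,8=25×145901905527662649288000+496910165055549644836800=4144457803247115877036800; T_26,9=25×34218695959407148992880+145901905527662649288000=1001369304512841374110000
r27: T_27,8=26×4144457803247115877036800+13746468217967926978680000=121502371102392939781636800; T_27,9=26×1001369304512841374110000+4144457803247115877036800=30180059720580991603896800
Read c(27,8) = 121502371102392939781636800, c(27,9) = 30180059720580991603896800.

121502371102392939781636800, 30180059720580991603896800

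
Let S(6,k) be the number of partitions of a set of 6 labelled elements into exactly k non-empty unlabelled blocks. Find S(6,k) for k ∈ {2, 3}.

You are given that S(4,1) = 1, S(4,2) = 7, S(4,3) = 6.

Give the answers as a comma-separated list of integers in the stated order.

31, 90

@5  (5,1):1·1+0→1, (5,2):7·2+1→15, (5,3):6·3+7→25
@6  (6,2):15·2+1→31, (6,3):25·3+15→90
Read S(6,2) = 31, S(6,3) = 90.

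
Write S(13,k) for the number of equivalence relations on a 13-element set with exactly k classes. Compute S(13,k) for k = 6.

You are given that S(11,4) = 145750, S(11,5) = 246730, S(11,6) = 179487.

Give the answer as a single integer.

9321312

[12] T[12,5]:5*246730+145750=1379400 · T[12,6]:6*179487+246730=1323652
[13] T[13,6]:6*1323652+1379400=9321312
Read S(13,6) = 9321312.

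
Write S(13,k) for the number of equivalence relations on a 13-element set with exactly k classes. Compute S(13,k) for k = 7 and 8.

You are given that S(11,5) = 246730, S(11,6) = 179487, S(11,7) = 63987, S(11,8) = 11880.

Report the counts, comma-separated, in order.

@12  (12,6):179487·6+246730→1323652, (12,7):63987·7+179487→627396, (12,8):11880·8+63987→159027
@13  (13,7):627396·7+1323652→5715424, (13,8):159027·8+627396→1899612
Read S(13,7) = 5715424, S(13,8) = 1899612.

5715424, 1899612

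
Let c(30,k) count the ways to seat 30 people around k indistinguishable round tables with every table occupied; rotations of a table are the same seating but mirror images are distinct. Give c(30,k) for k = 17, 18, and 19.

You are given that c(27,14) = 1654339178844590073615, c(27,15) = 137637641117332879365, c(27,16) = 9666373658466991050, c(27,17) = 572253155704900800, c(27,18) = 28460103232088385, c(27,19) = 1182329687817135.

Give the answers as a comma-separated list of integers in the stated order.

48487623689430693038025, 2918939500751087661105, 150566737512021319125

[28] T[28,15]:27*137637641117332879365+1654339178844590073615=5370555489012577816470 · T[28,16]:27*9666373658466991050+137637641117332879365=398629729895941637715 · T[28,17]:27*572253155704900800+9666373658466991050=25117208862499312650 · T[28,18]:27*28460103232088385+572253155704900800=1340675942971287195 · T[28,19]:27*1182329687817135+28460103232088385=60383004803151030
[29] T[29,16]:28*398629729895941637715+5370555489012577816470=16532187926098943672490 · T[29,17]:28*25117208862499312650+398629729895941637715=1101911578045922391915 · T[29,18]:28*1340675942971287195+25117208862499312650=62656135265695354110 · T[29,19]:28*60383004803151030+1340675942971287195=3031400077459516035
[30] T[30,17]:29*1101911578045922391915+16532187926098943672490=48487623689430693038025 · T[30,18]:29*62656135265695354110+1101911578045922391915=2918939500751087661105 · T[30,19]:29*3031400077459516035+62656135265695354110=150566737512021319125
Read c(30,17) = 48487623689430693038025, c(30,18) = 2918939500751087661105, c(30,19) = 150566737512021319125.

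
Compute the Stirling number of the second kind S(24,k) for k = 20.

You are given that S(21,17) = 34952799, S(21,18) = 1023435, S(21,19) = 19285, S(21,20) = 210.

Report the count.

116972779

r22: T_22,18=18×1023435+34952799=53374629; T_22,19=19×19285+1023435=1389850; T_22,20=20×210+19285=23485
r23: T_23,19=19×1389850+53374629=79781779; T_23,20=20×23485+1389850=1859550
r24: T_24,20=20×1859550+79781779=116972779
Read S(24,20) = 116972779.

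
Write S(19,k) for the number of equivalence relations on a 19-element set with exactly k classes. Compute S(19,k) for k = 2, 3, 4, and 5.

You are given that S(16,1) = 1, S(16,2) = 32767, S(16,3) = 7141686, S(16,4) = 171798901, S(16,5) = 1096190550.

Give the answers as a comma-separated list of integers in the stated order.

262143, 193448101, 11259666950, 147589284710

row 17: T[17][1]=1·1+0=1  T[17][2]=2·32767+1=65535  T[17][3]=3·7141686+32767=21457825  T[17][4]=4·171798901+7141686=694337290  T[17][5]=5·1096190550+171798901=5652751651
row 18: T[18][1]=1·1+0=1  T[18][2]=2·65535+1=131071  T[18][3]=3·21457825+65535=64439010  T[18][4]=4·694337290+21457825=2798806985  T[18][5]=5·5652751651+694337290=28958095545
row 19: T[19][2]=2·131071+1=262143  T[19][3]=3·64439010+131071=193448101  T[19][4]=4·2798806985+64439010=11259666950  T[19][5]=5·28958095545+2798806985=147589284710
Read S(19,2) = 262143, S(19,3) = 193448101, S(19,4) = 11259666950, S(19,5) = 147589284710.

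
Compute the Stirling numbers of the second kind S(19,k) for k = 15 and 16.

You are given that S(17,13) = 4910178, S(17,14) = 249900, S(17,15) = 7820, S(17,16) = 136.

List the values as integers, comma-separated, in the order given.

13916778, 527136

[18] T[18,14]:14*249900+4910178=8408778 · T[18,15]:15*7820+249900=367200 · T[18,16]:16*136+7820=9996
[19] T[19,15]:15*367200+8408778=13916778 · T[19,16]:16*9996+367200=527136
Read S(19,15) = 13916778, S(19,16) = 527136.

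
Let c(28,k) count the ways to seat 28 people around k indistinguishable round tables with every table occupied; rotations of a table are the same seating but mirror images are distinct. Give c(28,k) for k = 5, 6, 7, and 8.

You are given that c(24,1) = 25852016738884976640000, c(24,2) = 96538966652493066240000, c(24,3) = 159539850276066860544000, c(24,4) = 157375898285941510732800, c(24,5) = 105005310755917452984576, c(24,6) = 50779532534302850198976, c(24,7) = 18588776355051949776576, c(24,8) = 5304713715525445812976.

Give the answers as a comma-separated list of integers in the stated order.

[25] T[25,2]:24*96538966652493066240000+25852016738884976640000=2342787216398718566400000 · T[25,3]:24*159539850276066860544000+96538966652493066240000=3925495373278097719296000 · T[25,4]:24*157375898285941510732800+159539850276066860544000=3936561409138663118131200 · T[25,5]:24*105005310755917452984576+157375898285941510732800=2677503356427960382362624 · T[25,6]:24*50779532534302850198976+105005310755917452984576=1323714091579185857760000 · T[25,7]:24*18588776355051949776576+50779532534302850198976=496910165055549644836800 · T[25,8]:24*5304713715525445812976+18588776355051949776576=145901905527662649288000
[26] T[26,3]:25*3925495373278097719296000+2342787216398718566400000=100480171548351161548800000 · T[26,4]:25*3936561409138663118131200+3925495373278097719296000=102339530601744675672576000 · T[26,5]:25*2677503356427960382362624+3936561409138663118131200=70874145319837672677196800 · T[26,6]:25*1323714091579185857760000+2677503356427960382362624=35770355645907606826362624 · T[26,7]:25*496910165055549644836800+1323714091579185857760000=13746468217967926978680000 · T[26,8]:25*145901905527662649288000+496910165055549644836800=4144457803247115877036800
[27] T[27,4]:26*102339530601744675672576000+100480171548351161548800000=2761307967193712729035776000 · T[27,5]:26*70874145319837672677196800+102339530601744675672576000=1945067308917524165279692800 · T[27,6]:26*35770355645907606826362624+70874145319837672677196800=1000903392113435450162625024 · T[27,7]:26*13746468217967926978680000+35770355645907606826362624=393178529313073708272042624 · T[27,8]:26*4144457803247115877036800+13746468217967926978680000=121502371102392939781636800
[28] T[28,5]:27*1945067308917524165279692800+2761307967193712729035776000=55278125307966865191587481600 · T[28,6]:27*1000903392113435450162625024+1945067308917524165279692800=28969458895980281319670568448 · T[28,7]:27*393178529313073708272042624+1000903392113435450162625024=11616723683566425573507775872 · T[28,8]:27*121502371102392939781636800+393178529313073708272042624=3673742549077683082376236224
Read c(28,5) = 55278125307966865191587481600, c(28,6) = 28969458895980281319670568448, c(28,7) = 11616723683566425573507775872, c(28,8) = 3673742549077683082376236224.

55278125307966865191587481600, 28969458895980281319670568448, 11616723683566425573507775872, 3673742549077683082376236224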